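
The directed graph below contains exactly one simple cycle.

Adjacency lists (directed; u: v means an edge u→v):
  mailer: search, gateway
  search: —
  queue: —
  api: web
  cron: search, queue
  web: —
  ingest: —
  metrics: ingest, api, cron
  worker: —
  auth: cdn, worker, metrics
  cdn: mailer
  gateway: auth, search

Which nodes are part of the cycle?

DFS with gray/black marking from auth:
auth gray
  cdn gray
    mailer gray
      search gray
      search black
      gateway gray
        gateway→auth: auth is gray → back edge
Back edge closes the cycle auth → cdn → mailer → gateway → auth; its vertices are {cdn, auth, mailer, gateway}.

cdn, auth, mailer, gateway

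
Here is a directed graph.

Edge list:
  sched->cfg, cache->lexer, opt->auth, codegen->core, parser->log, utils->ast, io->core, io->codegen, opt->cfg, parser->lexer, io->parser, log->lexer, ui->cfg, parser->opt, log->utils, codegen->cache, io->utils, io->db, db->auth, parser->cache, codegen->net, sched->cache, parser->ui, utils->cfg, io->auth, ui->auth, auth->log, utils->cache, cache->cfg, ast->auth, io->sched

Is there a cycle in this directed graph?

Yes

DFS with white/gray/black marking, starting from net:
net gray
net black
db gray
  auth gray
    log gray
      utils gray
        cfg gray
        cfg black
        ast gray
          ast→auth: auth is gray → back edge
Back edge found, so a cycle exists: auth → log → utils → ast → auth.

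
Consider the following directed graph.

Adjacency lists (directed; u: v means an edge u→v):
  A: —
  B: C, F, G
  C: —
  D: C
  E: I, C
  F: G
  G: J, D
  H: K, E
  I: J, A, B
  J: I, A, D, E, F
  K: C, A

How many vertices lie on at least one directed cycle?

6

A vertex is on a directed cycle iff it belongs to a strongly connected component of size ≥ 2 (or has a self-loop).
The vertices on cycles are {B, E, F, G, I, J} — 6 in total.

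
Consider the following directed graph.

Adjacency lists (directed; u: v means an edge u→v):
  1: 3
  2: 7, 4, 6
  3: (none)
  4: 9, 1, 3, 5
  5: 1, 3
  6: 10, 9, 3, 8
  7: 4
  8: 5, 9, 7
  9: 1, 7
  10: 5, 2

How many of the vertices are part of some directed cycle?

A vertex is on a directed cycle iff it belongs to a strongly connected component of size ≥ 2 (or has a self-loop).
The vertices on cycles are {2, 4, 6, 7, 9, 10} — 6 in total.

6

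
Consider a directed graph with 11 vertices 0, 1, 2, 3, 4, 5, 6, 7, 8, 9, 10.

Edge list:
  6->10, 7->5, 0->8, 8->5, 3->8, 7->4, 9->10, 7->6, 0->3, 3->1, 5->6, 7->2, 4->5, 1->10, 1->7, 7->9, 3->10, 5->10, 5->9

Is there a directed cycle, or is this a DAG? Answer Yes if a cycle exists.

No

DFS with white/gray/black marking, starting from 7:
7 gray
  6 gray
    10 gray
    10 black
  6 black
  4 gray
    5 gray
      9 gray
        9→10: 10 black — skip
      9 black
      5→10: 10 black — skip
      5→6: 6 black — skip
    5 black
  4 black
  2 gray
  2 black
  7→9: 9 black — skip
  7→5: 5 black — skip
7 black
0 gray
  3 gray
    8 gray
      8→5: 5 black — skip
    8 black
    1 gray
      1→10: 10 black — skip
      1→7: 7 black — skip
    1 black
    3→10: 10 black — skip
  3 black
  0→8: 8 black — skip
0 black
Every edge goes to a white or black vertex — no back edge, so the graph is acyclic.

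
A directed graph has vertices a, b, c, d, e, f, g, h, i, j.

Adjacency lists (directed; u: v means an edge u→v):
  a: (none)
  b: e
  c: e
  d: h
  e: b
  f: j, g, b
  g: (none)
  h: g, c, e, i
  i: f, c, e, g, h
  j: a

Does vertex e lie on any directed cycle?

Yes

e is on a cycle iff e can reach itself via ≥1 edge.
e → b → e — yes.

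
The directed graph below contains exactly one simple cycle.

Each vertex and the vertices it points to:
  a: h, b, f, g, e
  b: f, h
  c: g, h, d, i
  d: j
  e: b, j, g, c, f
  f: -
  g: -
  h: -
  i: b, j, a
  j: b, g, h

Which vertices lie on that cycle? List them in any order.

a, c, e, i

DFS with gray/black marking from c:
c gray
  g gray
  g black
  h gray
  h black
  d gray
    j gray
      b gray
        f gray
        f black
        b→h: h black — skip
      b black
      j→g: g black — skip
      j→h: h black — skip
    j black
  d black
  i gray
    i→b: b black — skip
    i→j: j black — skip
    a gray
      a→h: h black — skip
      a→b: b black — skip
      a→f: f black — skip
      a→g: g black — skip
      e gray
        e→b: b black — skip
        e→j: j black — skip
        e→g: g black — skip
        e→c: c is gray → back edge
Back edge closes the cycle c → i → a → e → c; its vertices are {a, c, e, i}.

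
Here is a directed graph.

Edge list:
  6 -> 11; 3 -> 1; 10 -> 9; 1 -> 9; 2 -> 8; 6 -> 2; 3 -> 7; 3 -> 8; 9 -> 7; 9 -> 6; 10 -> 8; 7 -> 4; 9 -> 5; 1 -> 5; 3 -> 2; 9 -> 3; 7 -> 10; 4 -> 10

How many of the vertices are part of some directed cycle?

A vertex is on a directed cycle iff it belongs to a strongly connected component of size ≥ 2 (or has a self-loop).
The vertices on cycles are {1, 3, 4, 7, 9, 10} — 6 in total.

6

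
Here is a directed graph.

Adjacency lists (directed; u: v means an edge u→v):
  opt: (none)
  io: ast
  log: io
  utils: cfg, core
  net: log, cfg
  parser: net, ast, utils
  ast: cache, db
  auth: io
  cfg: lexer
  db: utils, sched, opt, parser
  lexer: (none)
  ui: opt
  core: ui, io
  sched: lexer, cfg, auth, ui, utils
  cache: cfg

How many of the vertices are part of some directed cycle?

10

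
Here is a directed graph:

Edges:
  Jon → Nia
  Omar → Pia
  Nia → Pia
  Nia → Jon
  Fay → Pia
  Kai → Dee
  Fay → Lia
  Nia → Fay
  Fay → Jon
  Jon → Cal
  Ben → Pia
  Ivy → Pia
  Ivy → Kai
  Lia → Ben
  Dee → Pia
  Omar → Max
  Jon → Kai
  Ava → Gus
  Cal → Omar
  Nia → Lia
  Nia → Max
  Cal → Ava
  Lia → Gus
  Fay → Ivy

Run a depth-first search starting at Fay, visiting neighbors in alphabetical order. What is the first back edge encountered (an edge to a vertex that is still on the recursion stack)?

DFS from Fay (visiting neighbors in alphabetical order); mark gray on enter, black on exit:
Fay gray
  Ivy gray
    Kai gray
      Dee gray
        Pia gray
        Pia black
      Dee black
    Kai black
    Ivy→Pia: Pia black — skip
  Ivy black
  Jon gray
    Cal gray
      Ava gray
        Gus gray
        Gus black
      Ava black
      Omar gray
        Max gray
        Max black
        Omar→Pia: Pia black — skip
      Omar black
    Cal black
    Jon→Kai: Kai black — skip
    Nia gray
      Nia→Fay: Fay is gray → back edge
First back edge: Nia → Fay.

Nia->Fay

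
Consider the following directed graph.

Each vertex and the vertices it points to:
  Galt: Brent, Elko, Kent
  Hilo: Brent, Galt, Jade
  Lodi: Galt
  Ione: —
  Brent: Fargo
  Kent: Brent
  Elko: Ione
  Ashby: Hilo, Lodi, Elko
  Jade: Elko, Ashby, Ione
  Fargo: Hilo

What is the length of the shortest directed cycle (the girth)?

3

For each vertex v, BFS finds the shortest path from v back to v.
The shortest such closed walk is Ashby → Hilo → Jade → Ashby, length 3.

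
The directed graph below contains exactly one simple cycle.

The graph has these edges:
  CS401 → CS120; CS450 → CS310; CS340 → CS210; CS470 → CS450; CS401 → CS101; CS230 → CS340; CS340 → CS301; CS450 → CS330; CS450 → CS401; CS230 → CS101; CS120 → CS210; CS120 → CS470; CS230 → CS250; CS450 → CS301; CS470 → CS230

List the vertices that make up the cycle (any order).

DFS with gray/black marking from CS470:
CS470 gray
  CS230 gray
    CS340 gray
      CS301 gray
      CS301 black
      CS210 gray
      CS210 black
    CS340 black
    CS101 gray
    CS101 black
    CS250 gray
    CS250 black
  CS230 black
  CS450 gray
    CS330 gray
    CS330 black
    CS310 gray
    CS310 black
    CS401 gray
      CS120 gray
        CS120→CS210: CS210 black — skip
        CS120→CS470: CS470 is gray → back edge
Back edge closes the cycle CS470 → CS450 → CS401 → CS120 → CS470; its vertices are {CS120, CS401, CS450, CS470}.

CS120, CS401, CS450, CS470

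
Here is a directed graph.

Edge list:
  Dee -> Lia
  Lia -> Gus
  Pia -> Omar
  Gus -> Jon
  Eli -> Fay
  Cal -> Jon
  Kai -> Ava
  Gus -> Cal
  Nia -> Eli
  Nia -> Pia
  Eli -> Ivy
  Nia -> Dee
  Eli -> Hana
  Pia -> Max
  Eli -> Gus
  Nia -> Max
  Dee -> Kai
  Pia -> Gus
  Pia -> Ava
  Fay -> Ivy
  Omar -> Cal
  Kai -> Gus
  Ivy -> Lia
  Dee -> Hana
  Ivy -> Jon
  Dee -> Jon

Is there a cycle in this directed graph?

DFS with white/gray/black marking, starting from Pia:
Pia gray
  Max gray
  Max black
  Ava gray
  Ava black
  Omar gray
    Cal gray
      Jon gray
      Jon black
    Cal black
  Omar black
  Gus gray
    Gus→Jon: Jon black — skip
    Gus→Cal: Cal black — skip
  Gus black
Pia black
Eli gray
  Eli→Gus: Gus black — skip
  Hana gray
  Hana black
  Fay gray
    Ivy gray
      Lia gray
        Lia→Gus: Gus black — skip
      Lia black
      Ivy→Jon: Jon black — skip
    Ivy black
  Fay black
  Eli→Ivy: Ivy black — skip
Eli black
Kai gray
  Kai→Gus: Gus black — skip
  Kai→Ava: Ava black — skip
Kai black
Nia gray
  Nia→Eli: Eli black — skip
  Nia→Max: Max black — skip
  Dee gray
    Dee→Jon: Jon black — skip
    Dee→Lia: Lia black — skip
    Dee→Kai: Kai black — skip
    Dee→Hana: Hana black — skip
  Dee black
  Nia→Pia: Pia black — skip
Nia black
Every edge goes to a white or black vertex — no back edge, so the graph is acyclic.

No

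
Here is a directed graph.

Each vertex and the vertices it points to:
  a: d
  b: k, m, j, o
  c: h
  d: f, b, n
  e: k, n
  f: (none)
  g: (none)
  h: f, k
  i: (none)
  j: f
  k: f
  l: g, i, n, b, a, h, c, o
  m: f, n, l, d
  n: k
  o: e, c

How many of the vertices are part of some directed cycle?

A vertex is on a directed cycle iff it belongs to a strongly connected component of size ≥ 2 (or has a self-loop).
The vertices on cycles are {a, b, d, l, m} — 5 in total.

5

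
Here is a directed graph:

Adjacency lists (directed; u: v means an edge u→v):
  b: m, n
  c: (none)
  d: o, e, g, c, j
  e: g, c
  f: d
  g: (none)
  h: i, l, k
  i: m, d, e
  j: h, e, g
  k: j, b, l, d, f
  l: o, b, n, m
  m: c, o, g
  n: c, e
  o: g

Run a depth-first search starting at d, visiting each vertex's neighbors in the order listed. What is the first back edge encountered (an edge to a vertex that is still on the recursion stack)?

i→d

DFS from d (visiting each vertex's neighbors in the order listed); mark gray on enter, black on exit:
d gray
  o gray
    g gray
    g black
  o black
  e gray
    e→g: g black — skip
    c gray
    c black
  e black
  d→g: g black — skip
  d→c: c black — skip
  j gray
    h gray
      i gray
        m gray
          m→c: c black — skip
          m→o: o black — skip
          m→g: g black — skip
        m black
        i→d: d is gray → back edge
First back edge: i → d.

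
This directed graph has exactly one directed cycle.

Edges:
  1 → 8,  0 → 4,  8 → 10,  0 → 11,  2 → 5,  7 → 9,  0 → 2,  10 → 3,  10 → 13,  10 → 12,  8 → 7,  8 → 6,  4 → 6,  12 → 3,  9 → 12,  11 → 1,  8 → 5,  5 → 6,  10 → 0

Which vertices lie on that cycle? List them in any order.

0, 1, 8, 10, 11

DFS with gray/black marking from 8:
8 gray
  5 gray
    6 gray
    6 black
  5 black
  7 gray
    9 gray
      12 gray
        3 gray
        3 black
      12 black
    9 black
  7 black
  10 gray
    13 gray
    13 black
    10→12: 12 black — skip
    0 gray
      4 gray
        4→6: 6 black — skip
      4 black
      2 gray
        2→5: 5 black — skip
      2 black
      11 gray
        1 gray
          1→8: 8 is gray → back edge
Back edge closes the cycle 8 → 10 → 0 → 11 → 1 → 8; its vertices are {0, 1, 8, 10, 11}.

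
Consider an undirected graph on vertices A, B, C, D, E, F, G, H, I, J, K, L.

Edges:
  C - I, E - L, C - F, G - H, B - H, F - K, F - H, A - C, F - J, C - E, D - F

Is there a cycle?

DFS, tracking each vertex's parent; an edge to a visited non-parent vertex closes a cycle.
Start from L:
visit L (parent –)
  visit E (parent L)
    E–L: parent, skip
    visit C (parent E)
      C–E: parent, skip
      visit F (parent C)
        visit J (parent F)
          J–F: parent, skip
        visit D (parent F)
          D–F: parent, skip
        visit K (parent F)
          K–F: parent, skip
        F–C: parent, skip
        visit H (parent F)
          H–F: parent, skip
          visit B (parent H)
            B–H: parent, skip
          visit G (parent H)
            G–H: parent, skip
      visit I (parent C)
        I–C: parent, skip
      visit A (parent C)
        A–C: parent, skip
No non-parent visited neighbor found — the graph is a forest.

No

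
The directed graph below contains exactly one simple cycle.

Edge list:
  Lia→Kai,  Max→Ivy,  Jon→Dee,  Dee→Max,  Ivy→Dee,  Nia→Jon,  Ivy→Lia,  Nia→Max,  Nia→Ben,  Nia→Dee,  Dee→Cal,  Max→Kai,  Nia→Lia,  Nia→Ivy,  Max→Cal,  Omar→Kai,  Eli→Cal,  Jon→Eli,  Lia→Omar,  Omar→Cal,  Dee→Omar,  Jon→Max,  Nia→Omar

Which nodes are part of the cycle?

DFS with gray/black marking from Ivy:
Ivy gray
  Dee gray
    Max gray
      Cal gray
      Cal black
      Max→Ivy: Ivy is gray → back edge
Back edge closes the cycle Ivy → Dee → Max → Ivy; its vertices are {Dee, Ivy, Max}.

Dee, Ivy, Max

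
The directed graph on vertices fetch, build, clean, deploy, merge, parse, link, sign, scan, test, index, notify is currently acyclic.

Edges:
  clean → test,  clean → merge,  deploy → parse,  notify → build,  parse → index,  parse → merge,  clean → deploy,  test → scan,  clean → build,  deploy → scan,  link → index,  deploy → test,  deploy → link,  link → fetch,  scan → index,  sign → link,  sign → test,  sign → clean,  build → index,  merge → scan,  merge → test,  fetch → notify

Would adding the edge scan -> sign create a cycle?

Yes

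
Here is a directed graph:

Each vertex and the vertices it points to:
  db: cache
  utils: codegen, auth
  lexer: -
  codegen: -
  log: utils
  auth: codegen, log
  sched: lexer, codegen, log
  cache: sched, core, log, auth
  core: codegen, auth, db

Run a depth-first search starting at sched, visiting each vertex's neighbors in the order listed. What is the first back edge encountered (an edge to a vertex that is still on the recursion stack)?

auth->log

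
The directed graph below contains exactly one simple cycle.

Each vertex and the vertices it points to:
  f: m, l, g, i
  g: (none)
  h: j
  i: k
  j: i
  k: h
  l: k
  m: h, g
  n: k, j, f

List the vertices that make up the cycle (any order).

DFS with gray/black marking from j:
j gray
  i gray
    k gray
      h gray
        h→j: j is gray → back edge
Back edge closes the cycle j → i → k → h → j; its vertices are {h, i, j, k}.

h, i, j, k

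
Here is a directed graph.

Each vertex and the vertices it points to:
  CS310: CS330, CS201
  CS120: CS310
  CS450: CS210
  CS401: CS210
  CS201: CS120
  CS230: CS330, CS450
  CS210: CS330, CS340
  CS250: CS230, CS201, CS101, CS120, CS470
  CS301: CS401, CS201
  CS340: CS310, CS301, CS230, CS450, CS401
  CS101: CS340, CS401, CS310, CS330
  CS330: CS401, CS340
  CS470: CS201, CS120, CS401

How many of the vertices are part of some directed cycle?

10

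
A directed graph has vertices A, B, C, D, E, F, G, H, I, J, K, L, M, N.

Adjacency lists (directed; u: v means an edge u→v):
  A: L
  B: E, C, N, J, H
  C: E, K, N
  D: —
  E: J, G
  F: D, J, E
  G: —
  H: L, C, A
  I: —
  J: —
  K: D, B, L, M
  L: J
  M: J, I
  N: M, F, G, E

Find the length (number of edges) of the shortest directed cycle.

3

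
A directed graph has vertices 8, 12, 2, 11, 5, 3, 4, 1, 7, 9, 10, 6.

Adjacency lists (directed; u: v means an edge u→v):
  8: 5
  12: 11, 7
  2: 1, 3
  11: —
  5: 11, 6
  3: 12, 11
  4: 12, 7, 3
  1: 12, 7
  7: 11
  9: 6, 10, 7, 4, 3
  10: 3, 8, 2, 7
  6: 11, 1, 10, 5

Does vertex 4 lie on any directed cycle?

4 lies on a cycle iff there is a path from 4 back to itself.
Exploring from 4, it never reaches itself; equivalently, its strongly connected component is a singleton.

No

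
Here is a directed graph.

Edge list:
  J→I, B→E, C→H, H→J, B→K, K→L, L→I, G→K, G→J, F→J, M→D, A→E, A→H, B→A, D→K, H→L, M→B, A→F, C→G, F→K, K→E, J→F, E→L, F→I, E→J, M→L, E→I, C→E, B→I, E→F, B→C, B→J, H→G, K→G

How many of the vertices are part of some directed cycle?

5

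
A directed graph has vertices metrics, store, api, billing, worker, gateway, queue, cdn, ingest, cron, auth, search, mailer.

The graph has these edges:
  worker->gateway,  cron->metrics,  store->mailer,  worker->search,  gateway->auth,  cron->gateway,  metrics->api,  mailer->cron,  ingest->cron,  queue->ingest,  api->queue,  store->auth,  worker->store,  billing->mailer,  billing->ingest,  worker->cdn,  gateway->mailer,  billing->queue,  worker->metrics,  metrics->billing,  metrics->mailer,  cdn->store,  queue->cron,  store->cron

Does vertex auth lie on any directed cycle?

auth lies on a cycle iff there is a path from auth back to itself.
Exploring from auth, it never reaches itself; equivalently, its strongly connected component is a singleton.

No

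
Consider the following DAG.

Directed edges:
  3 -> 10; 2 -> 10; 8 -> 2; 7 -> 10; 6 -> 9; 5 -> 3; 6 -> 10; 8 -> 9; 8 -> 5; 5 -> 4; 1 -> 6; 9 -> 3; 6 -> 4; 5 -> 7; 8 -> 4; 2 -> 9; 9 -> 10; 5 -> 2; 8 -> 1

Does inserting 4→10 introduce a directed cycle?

No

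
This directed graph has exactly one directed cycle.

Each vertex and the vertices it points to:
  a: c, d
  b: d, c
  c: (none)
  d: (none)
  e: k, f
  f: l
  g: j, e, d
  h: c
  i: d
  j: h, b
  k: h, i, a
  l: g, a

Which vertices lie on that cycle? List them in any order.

e, f, g, l

DFS with gray/black marking from g:
g gray
  j gray
    h gray
      c gray
      c black
    h black
    b gray
      d gray
      d black
      b→c: c black — skip
    b black
  j black
  e gray
    k gray
      k→h: h black — skip
      i gray
        i→d: d black — skip
      i black
      a gray
        a→c: c black — skip
        a→d: d black — skip
      a black
    k black
    f gray
      l gray
        l→g: g is gray → back edge
Back edge closes the cycle g → e → f → l → g; its vertices are {e, f, g, l}.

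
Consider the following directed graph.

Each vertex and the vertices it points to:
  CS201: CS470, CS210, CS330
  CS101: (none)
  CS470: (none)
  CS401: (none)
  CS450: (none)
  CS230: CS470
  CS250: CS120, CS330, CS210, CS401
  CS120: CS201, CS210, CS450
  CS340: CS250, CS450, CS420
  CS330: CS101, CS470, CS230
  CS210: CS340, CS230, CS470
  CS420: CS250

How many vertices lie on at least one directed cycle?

6

A vertex is on a directed cycle iff it belongs to a strongly connected component of size ≥ 2 (or has a self-loop).
The vertices on cycles are {CS120, CS201, CS210, CS250, CS340, CS420} — 6 in total.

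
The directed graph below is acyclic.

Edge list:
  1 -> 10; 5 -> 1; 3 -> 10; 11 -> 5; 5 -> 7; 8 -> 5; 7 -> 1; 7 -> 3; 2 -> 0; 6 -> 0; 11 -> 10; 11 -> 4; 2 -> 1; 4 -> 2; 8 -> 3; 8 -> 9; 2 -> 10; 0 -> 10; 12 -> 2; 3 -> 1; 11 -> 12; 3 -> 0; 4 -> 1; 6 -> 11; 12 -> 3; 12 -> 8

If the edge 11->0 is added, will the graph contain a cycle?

Adding 11→0 creates a cycle iff 0 can already reach 11.
Explore from 0: no path reaches 11. The graph stays acyclic.

No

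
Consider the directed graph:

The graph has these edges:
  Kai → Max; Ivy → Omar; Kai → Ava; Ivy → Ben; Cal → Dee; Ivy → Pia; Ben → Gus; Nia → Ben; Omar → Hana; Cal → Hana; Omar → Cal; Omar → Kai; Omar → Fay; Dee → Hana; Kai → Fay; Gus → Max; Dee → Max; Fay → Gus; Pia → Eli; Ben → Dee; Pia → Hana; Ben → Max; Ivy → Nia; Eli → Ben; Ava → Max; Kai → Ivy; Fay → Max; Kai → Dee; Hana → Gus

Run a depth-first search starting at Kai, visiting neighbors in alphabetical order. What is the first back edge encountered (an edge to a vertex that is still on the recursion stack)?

Omar->Kai

DFS from Kai (visiting neighbors in alphabetical order); mark gray on enter, black on exit:
Kai gray
  Ava gray
    Max gray
    Max black
  Ava black
  Dee gray
    Hana gray
      Gus gray
        Gus→Max: Max black — skip
      Gus black
    Hana black
    Dee→Max: Max black — skip
  Dee black
  Fay gray
    Fay→Gus: Gus black — skip
    Fay→Max: Max black — skip
  Fay black
  Ivy gray
    Ben gray
      Ben→Dee: Dee black — skip
      Ben→Gus: Gus black — skip
      Ben→Max: Max black — skip
    Ben black
    Nia gray
      Nia→Ben: Ben black — skip
    Nia black
    Omar gray
      Cal gray
        Cal→Dee: Dee black — skip
        Cal→Hana: Hana black — skip
      Cal black
      Omar→Fay: Fay black — skip
      Omar→Hana: Hana black — skip
      Omar→Kai: Kai is gray → back edge
First back edge: Omar → Kai.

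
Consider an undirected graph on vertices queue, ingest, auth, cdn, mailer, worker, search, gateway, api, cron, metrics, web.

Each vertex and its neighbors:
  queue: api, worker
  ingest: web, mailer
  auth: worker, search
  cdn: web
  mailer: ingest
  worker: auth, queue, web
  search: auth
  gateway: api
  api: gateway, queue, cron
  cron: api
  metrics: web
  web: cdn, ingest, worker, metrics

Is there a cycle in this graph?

No

DFS, tracking each vertex's parent; an edge to a visited non-parent vertex closes a cycle.
Start from ingest:
visit ingest (parent –)
  visit web (parent ingest)
    visit cdn (parent web)
      cdn–web: parent, skip
    web–ingest: parent, skip
    visit worker (parent web)
      visit auth (parent worker)
        auth–worker: parent, skip
        visit search (parent auth)
          search–auth: parent, skip
      visit queue (parent worker)
        visit api (parent queue)
          visit gateway (parent api)
            gateway–api: parent, skip
          api–queue: parent, skip
          visit cron (parent api)
            cron–api: parent, skip
        queue–worker: parent, skip
      worker–web: parent, skip
    visit metrics (parent web)
      metrics–web: parent, skip
  visit mailer (parent ingest)
    mailer–ingest: parent, skip
No non-parent visited neighbor found — the graph is a forest.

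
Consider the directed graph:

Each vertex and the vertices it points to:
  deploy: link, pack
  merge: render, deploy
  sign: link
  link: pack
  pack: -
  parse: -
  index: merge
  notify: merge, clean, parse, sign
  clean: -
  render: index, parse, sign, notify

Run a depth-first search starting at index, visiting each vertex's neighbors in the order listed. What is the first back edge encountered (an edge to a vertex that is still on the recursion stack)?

render->index

DFS from index (visiting each vertex's neighbors in the order listed); mark gray on enter, black on exit:
index gray
  merge gray
    render gray
      render→index: index is gray → back edge
First back edge: render → index.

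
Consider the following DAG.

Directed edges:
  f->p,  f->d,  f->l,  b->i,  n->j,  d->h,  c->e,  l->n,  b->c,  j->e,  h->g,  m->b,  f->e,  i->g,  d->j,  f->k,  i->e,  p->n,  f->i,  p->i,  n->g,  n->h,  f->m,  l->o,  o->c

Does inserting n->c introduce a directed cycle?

No

Adding n→c creates a cycle iff c can already reach n.
Explore from c: no path reaches n. The graph stays acyclic.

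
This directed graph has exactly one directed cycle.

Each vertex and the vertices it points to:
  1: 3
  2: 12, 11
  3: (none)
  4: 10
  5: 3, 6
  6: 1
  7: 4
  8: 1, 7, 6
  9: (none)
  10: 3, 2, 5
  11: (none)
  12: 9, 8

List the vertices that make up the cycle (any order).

2, 4, 7, 8, 10, 12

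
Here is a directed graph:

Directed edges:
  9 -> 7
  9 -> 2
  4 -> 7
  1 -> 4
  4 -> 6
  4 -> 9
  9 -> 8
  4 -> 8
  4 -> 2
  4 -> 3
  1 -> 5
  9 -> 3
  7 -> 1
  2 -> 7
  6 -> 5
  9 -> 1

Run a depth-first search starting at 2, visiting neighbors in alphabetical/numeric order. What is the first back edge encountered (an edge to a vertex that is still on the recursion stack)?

4->2

DFS from 2 (visiting neighbors in alphabetical/numeric order); mark gray on enter, black on exit:
2 gray
  7 gray
    1 gray
      4 gray
        4→2: 2 is gray → back edge
First back edge: 4 → 2.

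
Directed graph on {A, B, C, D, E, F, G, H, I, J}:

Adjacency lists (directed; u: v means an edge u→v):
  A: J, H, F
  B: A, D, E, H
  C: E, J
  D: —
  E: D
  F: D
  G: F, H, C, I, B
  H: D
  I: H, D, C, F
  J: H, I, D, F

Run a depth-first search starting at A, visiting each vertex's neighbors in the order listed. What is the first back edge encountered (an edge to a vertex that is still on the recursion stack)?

DFS from A (visiting each vertex's neighbors in the order listed); mark gray on enter, black on exit:
A gray
  J gray
    H gray
      D gray
      D black
    H black
    I gray
      I→H: H black — skip
      I→D: D black — skip
      C gray
        E gray
          E→D: D black — skip
        E black
        C→J: J is gray → back edge
First back edge: C → J.

C->J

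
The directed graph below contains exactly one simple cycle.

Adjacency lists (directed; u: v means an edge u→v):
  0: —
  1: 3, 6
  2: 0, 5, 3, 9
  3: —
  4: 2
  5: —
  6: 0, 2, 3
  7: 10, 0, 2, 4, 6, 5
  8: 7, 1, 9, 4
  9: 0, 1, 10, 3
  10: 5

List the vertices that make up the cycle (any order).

1, 2, 6, 9

DFS with gray/black marking from 9:
9 gray
  0 gray
  0 black
  1 gray
    3 gray
    3 black
    6 gray
      6→0: 0 black — skip
      2 gray
        2→0: 0 black — skip
        5 gray
        5 black
        2→3: 3 black — skip
        2→9: 9 is gray → back edge
Back edge closes the cycle 9 → 1 → 6 → 2 → 9; its vertices are {1, 2, 6, 9}.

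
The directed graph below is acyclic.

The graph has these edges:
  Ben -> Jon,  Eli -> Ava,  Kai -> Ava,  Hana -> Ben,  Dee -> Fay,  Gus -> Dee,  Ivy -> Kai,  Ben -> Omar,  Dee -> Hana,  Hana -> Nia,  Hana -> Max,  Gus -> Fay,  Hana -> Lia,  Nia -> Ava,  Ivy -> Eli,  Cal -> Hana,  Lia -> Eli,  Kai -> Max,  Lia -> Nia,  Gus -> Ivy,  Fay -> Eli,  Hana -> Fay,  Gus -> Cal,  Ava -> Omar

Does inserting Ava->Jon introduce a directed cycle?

Adding Ava→Jon creates a cycle iff Jon can already reach Ava.
Explore from Jon: no path reaches Ava. The graph stays acyclic.

No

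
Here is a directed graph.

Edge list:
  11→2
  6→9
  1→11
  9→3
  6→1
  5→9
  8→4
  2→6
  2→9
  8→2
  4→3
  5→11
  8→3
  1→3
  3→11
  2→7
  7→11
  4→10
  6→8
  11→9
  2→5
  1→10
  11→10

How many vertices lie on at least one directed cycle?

A vertex is on a directed cycle iff it belongs to a strongly connected component of size ≥ 2 (or has a self-loop).
The vertices on cycles are {1, 2, 3, 4, 5, 6, 7, 8, 9, 11} — 10 in total.

10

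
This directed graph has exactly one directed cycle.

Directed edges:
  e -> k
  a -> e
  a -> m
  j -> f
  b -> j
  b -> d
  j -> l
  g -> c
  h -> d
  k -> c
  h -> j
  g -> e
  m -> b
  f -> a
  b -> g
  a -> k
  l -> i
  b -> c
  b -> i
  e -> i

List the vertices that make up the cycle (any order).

DFS with gray/black marking from j:
j gray
  l gray
    i gray
    i black
  l black
  f gray
    a gray
      e gray
        e→i: i black — skip
        k gray
          c gray
          c black
        k black
      e black
      m gray
        b gray
          b→c: c black — skip
          g gray
            g→c: c black — skip
            g→e: e black — skip
          g black
          b→j: j is gray → back edge
Back edge closes the cycle j → f → a → m → b → j; its vertices are {a, b, f, j, m}.

a, b, f, j, m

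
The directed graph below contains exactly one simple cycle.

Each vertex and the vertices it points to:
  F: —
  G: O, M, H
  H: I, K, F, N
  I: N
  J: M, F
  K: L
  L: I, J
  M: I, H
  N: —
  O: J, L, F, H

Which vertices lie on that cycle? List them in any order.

H, J, K, L, M

DFS with gray/black marking from M:
M gray
  I gray
    N gray
    N black
  I black
  H gray
    H→I: I black — skip
    K gray
      L gray
        L→I: I black — skip
        J gray
          J→M: M is gray → back edge
Back edge closes the cycle M → H → K → L → J → M; its vertices are {H, J, K, L, M}.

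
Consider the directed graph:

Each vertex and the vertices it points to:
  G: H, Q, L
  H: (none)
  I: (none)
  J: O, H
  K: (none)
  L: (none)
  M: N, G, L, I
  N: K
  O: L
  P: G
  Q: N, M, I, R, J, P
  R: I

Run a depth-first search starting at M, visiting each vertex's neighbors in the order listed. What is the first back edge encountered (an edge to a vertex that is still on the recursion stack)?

Q->M

DFS from M (visiting each vertex's neighbors in the order listed); mark gray on enter, black on exit:
M gray
  N gray
    K gray
    K black
  N black
  G gray
    H gray
    H black
    Q gray
      Q→N: N black — skip
      Q→M: M is gray → back edge
First back edge: Q → M.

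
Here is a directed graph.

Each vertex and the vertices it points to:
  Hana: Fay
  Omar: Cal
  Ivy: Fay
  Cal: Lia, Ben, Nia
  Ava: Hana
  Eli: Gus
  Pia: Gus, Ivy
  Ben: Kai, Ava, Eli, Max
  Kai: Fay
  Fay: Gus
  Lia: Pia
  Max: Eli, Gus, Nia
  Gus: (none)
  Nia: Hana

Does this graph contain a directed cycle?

No

DFS with white/gray/black marking, starting from Lia:
Lia gray
  Pia gray
    Gus gray
    Gus black
    Ivy gray
      Fay gray
        Fay→Gus: Gus black — skip
      Fay black
    Ivy black
  Pia black
Lia black
Hana gray
  Hana→Fay: Fay black — skip
Hana black
Omar gray
  Cal gray
    Cal→Lia: Lia black — skip
    Ben gray
      Kai gray
        Kai→Fay: Fay black — skip
      Kai black
      Ava gray
        Ava→Hana: Hana black — skip
      Ava black
      Eli gray
        Eli→Gus: Gus black — skip
      Eli black
      Max gray
        Max→Eli: Eli black — skip
        Max→Gus: Gus black — skip
        Nia gray
          Nia→Hana: Hana black — skip
        Nia black
      Max black
    Ben black
    Cal→Nia: Nia black — skip
  Cal black
Omar black
Every edge goes to a white or black vertex — no back edge, so the graph is acyclic.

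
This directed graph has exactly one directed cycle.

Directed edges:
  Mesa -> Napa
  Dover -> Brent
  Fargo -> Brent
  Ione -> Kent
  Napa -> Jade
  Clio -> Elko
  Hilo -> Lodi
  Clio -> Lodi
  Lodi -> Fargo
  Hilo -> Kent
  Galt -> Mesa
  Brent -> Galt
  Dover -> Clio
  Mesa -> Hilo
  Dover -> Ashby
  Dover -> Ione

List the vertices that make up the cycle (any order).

DFS with gray/black marking from Brent:
Brent gray
  Galt gray
    Mesa gray
      Hilo gray
        Kent gray
        Kent black
        Lodi gray
          Fargo gray
            Fargo→Brent: Brent is gray → back edge
Back edge closes the cycle Brent → Galt → Mesa → Hilo → Lodi → Fargo → Brent; its vertices are {Galt, Hilo, Lodi, Mesa, Brent, Fargo}.

Galt, Hilo, Lodi, Mesa, Brent, Fargo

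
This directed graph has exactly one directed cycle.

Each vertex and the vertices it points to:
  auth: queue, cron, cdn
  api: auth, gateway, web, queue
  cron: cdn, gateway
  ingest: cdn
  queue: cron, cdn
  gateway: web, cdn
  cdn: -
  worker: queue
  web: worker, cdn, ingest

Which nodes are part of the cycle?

DFS with gray/black marking from web:
web gray
  worker gray
    queue gray
      cron gray
        cdn gray
        cdn black
        gateway gray
          gateway→web: web is gray → back edge
Back edge closes the cycle web → worker → queue → cron → gateway → web; its vertices are {web, cron, queue, worker, gateway}.

web, cron, queue, worker, gateway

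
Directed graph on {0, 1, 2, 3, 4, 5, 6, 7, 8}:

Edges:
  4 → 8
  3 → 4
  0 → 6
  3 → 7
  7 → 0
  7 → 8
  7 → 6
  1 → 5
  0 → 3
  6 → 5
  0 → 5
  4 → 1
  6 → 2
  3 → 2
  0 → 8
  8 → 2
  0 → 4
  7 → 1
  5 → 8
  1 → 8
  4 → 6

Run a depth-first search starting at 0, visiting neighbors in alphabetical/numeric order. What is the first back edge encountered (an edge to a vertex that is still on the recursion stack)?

DFS from 0 (visiting neighbors in alphabetical/numeric order); mark gray on enter, black on exit:
0 gray
  3 gray
    2 gray
    2 black
    4 gray
      1 gray
        5 gray
          8 gray
            8→2: 2 black — skip
          8 black
        5 black
        1→8: 8 black — skip
      1 black
      6 gray
        6→2: 2 black — skip
        6→5: 5 black — skip
      6 black
      4→8: 8 black — skip
    4 black
    7 gray
      7→0: 0 is gray → back edge
First back edge: 7 → 0.

7→0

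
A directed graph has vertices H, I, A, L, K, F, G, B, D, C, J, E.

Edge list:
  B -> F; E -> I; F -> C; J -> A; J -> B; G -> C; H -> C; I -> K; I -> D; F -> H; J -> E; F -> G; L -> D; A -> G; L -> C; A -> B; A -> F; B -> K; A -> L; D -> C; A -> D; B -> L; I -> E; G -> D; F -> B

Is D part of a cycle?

No

D lies on a cycle iff there is a path from D back to itself.
Exploring from D, it never reaches itself; equivalently, its strongly connected component is a singleton.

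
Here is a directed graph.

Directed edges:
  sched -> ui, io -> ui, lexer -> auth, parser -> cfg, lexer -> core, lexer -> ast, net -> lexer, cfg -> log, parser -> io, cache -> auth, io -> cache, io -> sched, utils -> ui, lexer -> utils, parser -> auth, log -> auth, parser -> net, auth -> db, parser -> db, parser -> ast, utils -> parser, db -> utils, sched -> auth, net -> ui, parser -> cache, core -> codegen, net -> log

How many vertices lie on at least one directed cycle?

A vertex is on a directed cycle iff it belongs to a strongly connected component of size ≥ 2 (or has a self-loop).
The vertices on cycles are {db, io, cfg, log, net, auth, cache, lexer, sched, utils, parser} — 11 in total.

11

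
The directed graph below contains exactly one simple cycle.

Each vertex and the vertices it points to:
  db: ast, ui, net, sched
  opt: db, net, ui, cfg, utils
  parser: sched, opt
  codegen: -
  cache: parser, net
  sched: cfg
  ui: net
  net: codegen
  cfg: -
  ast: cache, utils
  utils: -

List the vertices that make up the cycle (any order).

db, ast, opt, cache, parser

DFS with gray/black marking from opt:
opt gray
  db gray
    ast gray
      cache gray
        parser gray
          sched gray
            cfg gray
            cfg black
          sched black
          parser→opt: opt is gray → back edge
Back edge closes the cycle opt → db → ast → cache → parser → opt; its vertices are {db, ast, opt, cache, parser}.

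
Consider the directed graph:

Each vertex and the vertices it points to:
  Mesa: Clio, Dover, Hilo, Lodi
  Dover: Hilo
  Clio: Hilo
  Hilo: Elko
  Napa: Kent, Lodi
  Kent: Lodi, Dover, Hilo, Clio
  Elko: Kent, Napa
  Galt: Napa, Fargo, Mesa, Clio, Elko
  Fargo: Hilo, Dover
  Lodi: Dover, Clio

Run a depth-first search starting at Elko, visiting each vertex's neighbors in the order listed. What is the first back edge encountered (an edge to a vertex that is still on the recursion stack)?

Hilo->Elko

DFS from Elko (visiting each vertex's neighbors in the order listed); mark gray on enter, black on exit:
Elko gray
  Kent gray
    Lodi gray
      Dover gray
        Hilo gray
          Hilo→Elko: Elko is gray → back edge
First back edge: Hilo → Elko.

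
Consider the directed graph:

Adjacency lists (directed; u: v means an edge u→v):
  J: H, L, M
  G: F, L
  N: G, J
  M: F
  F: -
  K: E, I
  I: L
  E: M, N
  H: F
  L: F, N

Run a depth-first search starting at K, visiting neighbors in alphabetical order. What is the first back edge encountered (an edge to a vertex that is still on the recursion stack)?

DFS from K (visiting neighbors in alphabetical order); mark gray on enter, black on exit:
K gray
  E gray
    M gray
      F gray
      F black
    M black
    N gray
      G gray
        G→F: F black — skip
        L gray
          L→F: F black — skip
          L→N: N is gray → back edge
First back edge: L → N.

L→N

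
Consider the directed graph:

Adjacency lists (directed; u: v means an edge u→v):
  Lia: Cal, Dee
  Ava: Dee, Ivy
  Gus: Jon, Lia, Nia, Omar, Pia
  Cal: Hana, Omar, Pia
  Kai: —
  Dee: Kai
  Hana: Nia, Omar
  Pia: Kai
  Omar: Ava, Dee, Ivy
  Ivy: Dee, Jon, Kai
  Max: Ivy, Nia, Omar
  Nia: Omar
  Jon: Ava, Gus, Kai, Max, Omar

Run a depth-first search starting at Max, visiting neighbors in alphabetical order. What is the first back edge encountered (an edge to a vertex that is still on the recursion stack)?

Ava→Ivy

DFS from Max (visiting neighbors in alphabetical order); mark gray on enter, black on exit:
Max gray
  Ivy gray
    Dee gray
      Kai gray
      Kai black
    Dee black
    Jon gray
      Ava gray
        Ava→Dee: Dee black — skip
        Ava→Ivy: Ivy is gray → back edge
First back edge: Ava → Ivy.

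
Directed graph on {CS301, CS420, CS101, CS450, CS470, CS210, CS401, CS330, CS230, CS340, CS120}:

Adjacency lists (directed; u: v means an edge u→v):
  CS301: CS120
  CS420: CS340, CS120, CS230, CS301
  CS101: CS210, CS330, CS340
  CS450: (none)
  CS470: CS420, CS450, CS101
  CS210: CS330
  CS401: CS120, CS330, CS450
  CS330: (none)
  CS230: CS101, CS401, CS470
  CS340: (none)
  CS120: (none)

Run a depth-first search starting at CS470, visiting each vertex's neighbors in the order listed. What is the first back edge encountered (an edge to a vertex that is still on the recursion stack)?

DFS from CS470 (visiting each vertex's neighbors in the order listed); mark gray on enter, black on exit:
CS470 gray
  CS420 gray
    CS340 gray
    CS340 black
    CS120 gray
    CS120 black
    CS230 gray
      CS101 gray
        CS210 gray
          CS330 gray
          CS330 black
        CS210 black
        CS101→CS330: CS330 black — skip
        CS101→CS340: CS340 black — skip
      CS101 black
      CS401 gray
        CS401→CS120: CS120 black — skip
        CS401→CS330: CS330 black — skip
        CS450 gray
        CS450 black
      CS401 black
      CS230→CS470: CS470 is gray → back edge
First back edge: CS230 → CS470.

CS230->CS470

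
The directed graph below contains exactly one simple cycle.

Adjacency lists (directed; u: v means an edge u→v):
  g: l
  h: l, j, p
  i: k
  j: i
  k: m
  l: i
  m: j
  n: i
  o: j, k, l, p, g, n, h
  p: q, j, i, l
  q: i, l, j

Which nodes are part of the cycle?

i, j, k, m

DFS with gray/black marking from k:
k gray
  m gray
    j gray
      i gray
        i→k: k is gray → back edge
Back edge closes the cycle k → m → j → i → k; its vertices are {i, j, k, m}.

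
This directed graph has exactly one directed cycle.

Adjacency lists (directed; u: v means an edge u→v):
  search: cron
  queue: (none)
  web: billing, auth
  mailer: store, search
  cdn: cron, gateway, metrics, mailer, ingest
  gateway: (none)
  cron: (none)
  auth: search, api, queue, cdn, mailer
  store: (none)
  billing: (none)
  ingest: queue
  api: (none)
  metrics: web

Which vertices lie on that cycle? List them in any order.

cdn, web, auth, metrics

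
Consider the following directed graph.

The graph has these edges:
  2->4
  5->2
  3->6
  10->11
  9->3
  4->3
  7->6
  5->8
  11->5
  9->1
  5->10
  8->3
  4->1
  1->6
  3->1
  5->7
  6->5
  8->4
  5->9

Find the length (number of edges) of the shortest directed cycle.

3

For each vertex v, BFS finds the shortest path from v back to v.
The shortest such closed walk is 5 → 7 → 6 → 5, length 3.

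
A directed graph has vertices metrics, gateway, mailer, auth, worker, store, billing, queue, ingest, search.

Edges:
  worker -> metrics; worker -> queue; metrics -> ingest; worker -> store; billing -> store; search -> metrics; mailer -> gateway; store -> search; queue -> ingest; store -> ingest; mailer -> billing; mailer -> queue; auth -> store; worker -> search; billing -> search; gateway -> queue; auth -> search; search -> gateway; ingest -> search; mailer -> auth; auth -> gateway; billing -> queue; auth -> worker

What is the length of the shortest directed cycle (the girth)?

3

For each vertex v, BFS finds the shortest path from v back to v.
The shortest such closed walk is metrics → ingest → search → metrics, length 3.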